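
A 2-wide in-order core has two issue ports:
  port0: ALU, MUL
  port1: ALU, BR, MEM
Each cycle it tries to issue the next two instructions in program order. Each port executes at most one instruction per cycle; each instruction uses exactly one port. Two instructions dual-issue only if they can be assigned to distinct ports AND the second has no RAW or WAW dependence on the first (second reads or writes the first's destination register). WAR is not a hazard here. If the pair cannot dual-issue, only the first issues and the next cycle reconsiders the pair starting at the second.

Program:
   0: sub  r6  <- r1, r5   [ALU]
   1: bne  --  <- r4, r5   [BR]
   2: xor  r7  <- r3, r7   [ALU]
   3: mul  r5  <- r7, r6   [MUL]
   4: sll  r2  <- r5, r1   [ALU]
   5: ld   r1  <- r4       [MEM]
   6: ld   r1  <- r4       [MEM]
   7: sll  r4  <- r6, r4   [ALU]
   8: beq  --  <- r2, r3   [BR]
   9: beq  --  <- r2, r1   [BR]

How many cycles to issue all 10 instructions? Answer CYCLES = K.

CYCLES = 7

[0] i0&i1  sub bne  -- dual
[1] i2  xor  -- RAW r7
[2] i3  mul  -- RAW r5
[3] i4&i5  sll ld  -- dual
[4] i6&i7  ld sll  -- dual
[5] i8  beq  -- no-port BR/BR
[6] i9  beq  -- tail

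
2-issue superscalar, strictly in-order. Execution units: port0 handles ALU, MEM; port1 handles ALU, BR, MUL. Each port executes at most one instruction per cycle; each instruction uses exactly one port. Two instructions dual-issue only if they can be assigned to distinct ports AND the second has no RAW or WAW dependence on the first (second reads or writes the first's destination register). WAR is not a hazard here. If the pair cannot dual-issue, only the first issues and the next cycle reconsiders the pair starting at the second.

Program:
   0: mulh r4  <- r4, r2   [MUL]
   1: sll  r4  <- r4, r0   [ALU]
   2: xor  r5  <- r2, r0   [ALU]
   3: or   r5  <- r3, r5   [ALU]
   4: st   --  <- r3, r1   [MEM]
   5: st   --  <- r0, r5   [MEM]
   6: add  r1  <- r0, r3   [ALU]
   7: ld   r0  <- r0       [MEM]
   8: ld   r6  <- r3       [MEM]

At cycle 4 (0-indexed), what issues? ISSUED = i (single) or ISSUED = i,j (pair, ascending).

c0: i0 mulh.MUL  RAW+WAW r4
c1: i1/i2 sll.ALU+xor.ALU  dual
c2: i3/i4 or.ALU+st.MEM  dual
c3: i5/i6 st.MEM+add.ALU  dual
c4: i7 ld.MEM  no-port MEM/MEM
c5: i8 ld.MEM  tail

ISSUED = 7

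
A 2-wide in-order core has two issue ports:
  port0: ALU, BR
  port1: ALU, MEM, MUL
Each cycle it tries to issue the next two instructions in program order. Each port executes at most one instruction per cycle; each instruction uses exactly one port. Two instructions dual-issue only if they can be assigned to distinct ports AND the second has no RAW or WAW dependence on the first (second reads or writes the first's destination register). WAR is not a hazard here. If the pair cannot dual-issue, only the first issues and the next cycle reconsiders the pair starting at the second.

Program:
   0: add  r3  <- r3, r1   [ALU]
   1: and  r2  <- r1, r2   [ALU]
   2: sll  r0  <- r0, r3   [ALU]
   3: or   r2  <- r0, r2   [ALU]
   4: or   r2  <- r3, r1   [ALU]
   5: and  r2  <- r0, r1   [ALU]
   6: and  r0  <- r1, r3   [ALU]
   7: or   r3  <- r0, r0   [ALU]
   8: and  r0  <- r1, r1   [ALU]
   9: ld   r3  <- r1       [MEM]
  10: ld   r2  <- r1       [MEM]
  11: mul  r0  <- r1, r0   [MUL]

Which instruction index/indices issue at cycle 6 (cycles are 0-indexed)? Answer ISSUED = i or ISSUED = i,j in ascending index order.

ISSUED = 9

0. add+and @i0/i1  | pair
1. sll @i2  | RAW r0
2. or @i3  | WAW r2
3. or @i4  | WAW r2
4. and+and @i5/i6  | pair
5. or+and @i7/i8  | pair
6. ld @i9  | no-port MEM/MEM
7. ld @i10  | no-port MEM/MUL
8. mul @i11  | tail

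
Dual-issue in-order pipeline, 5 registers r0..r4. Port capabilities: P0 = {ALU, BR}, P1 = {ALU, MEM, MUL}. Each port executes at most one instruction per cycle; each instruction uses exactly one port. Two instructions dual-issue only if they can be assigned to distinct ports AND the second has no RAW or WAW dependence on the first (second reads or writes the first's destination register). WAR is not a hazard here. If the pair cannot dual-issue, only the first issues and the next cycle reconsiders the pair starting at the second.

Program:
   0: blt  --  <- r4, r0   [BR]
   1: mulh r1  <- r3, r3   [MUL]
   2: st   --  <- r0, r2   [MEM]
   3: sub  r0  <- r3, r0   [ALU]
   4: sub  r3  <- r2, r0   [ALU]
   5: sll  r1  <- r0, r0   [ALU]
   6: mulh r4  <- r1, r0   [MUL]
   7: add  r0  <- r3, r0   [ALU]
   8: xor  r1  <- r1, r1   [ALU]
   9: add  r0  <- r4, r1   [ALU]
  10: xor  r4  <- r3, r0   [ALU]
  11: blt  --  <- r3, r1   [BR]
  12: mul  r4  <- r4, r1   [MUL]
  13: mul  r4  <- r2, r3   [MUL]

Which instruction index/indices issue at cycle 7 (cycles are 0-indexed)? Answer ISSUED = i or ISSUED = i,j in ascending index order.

t=0 i0&i1:blt.BR/mulh.MUL ; 2-wide
t=1 i2&i3:st.MEM/sub.ALU ; 2-wide
t=2 i4&i5:sub.ALU/sll.ALU ; 2-wide
t=3 i6&i7:mulh.MUL/add.ALU ; 2-wide
t=4 i8:xor.ALU ; RAW r1
t=5 i9:add.ALU ; RAW r0
t=6 i10&i11:xor.ALU/blt.BR ; 2-wide
t=7 i12:mul.MUL ; no-port MUL/MUL
t=8 i13:mul.MUL ; tail

ISSUED = 12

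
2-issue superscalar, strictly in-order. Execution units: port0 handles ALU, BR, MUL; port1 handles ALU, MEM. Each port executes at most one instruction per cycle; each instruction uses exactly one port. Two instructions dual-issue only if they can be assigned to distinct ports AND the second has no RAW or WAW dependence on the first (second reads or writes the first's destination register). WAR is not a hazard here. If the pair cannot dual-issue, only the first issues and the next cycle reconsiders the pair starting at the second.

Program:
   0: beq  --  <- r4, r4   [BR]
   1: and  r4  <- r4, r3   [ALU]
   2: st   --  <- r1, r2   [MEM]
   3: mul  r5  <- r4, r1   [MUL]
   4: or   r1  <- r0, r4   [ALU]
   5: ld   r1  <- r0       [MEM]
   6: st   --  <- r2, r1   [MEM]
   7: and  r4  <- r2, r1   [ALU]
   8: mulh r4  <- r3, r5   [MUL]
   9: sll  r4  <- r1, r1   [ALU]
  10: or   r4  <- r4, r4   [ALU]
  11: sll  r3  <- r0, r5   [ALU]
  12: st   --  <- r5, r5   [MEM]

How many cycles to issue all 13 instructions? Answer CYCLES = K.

[0] i0+i1  beq;and  -- 2-wide
[1] i2+i3  st;mul  -- 2-wide
[2] i4  or  -- WAW r1
[3] i5  ld  -- no-port MEM/MEM
[4] i6+i7  st;and  -- 2-wide
[5] i8  mulh  -- WAW r4
[6] i9  sll  -- RAW+WAW r4
[7] i10+i11  or;sll  -- 2-wide
[8] i12  st  -- tail

CYCLES = 9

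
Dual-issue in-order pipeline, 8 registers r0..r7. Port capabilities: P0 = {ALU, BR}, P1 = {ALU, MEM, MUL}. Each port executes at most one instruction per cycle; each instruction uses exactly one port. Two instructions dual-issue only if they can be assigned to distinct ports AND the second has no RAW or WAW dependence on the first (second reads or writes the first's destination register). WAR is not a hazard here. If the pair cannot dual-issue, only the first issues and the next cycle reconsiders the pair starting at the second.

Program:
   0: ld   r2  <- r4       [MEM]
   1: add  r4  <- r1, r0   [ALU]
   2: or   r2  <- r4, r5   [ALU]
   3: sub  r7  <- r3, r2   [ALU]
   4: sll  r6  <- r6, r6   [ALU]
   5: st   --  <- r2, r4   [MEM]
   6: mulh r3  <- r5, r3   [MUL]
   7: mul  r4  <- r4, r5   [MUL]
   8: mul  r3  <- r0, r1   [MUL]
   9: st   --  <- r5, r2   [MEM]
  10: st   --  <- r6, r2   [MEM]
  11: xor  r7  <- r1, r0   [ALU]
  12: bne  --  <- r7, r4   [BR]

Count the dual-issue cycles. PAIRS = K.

t=0 i0+i1:ld;add ; 2-wide
t=1 i2:or ; RAW r2
t=2 i3+i4:sub;sll ; 2-wide
t=3 i5:st ; no-port MEM/MUL
t=4 i6:mulh ; no-port MUL/MUL
t=5 i7:mul ; no-port MUL/MUL
t=6 i8:mul ; no-port MUL/MEM
t=7 i9:st ; no-port MEM/MEM
t=8 i10+i11:st;xor ; 2-wide
t=9 i12:bne ; tail

PAIRS = 3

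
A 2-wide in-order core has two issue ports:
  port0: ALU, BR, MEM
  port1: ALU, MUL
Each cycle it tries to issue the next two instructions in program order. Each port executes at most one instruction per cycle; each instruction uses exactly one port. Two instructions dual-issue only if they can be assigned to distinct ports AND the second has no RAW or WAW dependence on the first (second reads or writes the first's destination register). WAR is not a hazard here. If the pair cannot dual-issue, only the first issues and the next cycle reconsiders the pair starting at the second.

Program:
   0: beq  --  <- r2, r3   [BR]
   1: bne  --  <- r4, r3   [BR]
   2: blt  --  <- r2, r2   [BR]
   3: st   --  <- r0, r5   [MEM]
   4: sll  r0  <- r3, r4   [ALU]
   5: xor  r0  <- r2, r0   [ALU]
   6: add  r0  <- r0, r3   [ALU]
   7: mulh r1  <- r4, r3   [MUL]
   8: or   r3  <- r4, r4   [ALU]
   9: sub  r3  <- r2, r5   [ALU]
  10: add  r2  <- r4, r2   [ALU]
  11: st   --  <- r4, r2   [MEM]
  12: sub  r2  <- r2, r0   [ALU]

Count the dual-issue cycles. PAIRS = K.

PAIRS = 4

c0: i0 beq  no-port BR/BR
c1: i1 bne  no-port BR/BR
c2: i2 blt  no-port BR/MEM
c3: i3,i4 st sll  2-wide
c4: i5 xor  RAW+WAW r0
c5: i6,i7 add mulh  2-wide
c6: i8 or  WAW r3
c7: i9,i10 sub add  2-wide
c8: i11,i12 st sub  2-wide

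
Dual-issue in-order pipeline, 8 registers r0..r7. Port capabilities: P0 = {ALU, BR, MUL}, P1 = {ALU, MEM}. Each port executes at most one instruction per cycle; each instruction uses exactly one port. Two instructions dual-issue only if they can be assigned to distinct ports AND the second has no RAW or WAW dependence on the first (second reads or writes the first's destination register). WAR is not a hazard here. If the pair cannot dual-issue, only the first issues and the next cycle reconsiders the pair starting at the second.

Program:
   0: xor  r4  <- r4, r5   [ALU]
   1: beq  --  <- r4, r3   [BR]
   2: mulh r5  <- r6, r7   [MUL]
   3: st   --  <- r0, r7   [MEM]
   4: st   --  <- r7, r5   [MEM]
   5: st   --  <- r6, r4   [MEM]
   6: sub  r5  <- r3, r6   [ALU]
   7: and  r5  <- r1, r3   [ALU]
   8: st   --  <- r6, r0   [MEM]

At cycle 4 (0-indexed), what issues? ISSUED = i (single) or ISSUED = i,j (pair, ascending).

ISSUED = 5,6

  cy0 -> i0 (xor.ALU) RAW r4
  cy1 -> i1 (beq.BR) no-port BR/MUL
  cy2 -> i2+i3 (mulh.MUL st.MEM) pair
  cy3 -> i4 (st.MEM) no-port MEM/MEM
  cy4 -> i5+i6 (st.MEM sub.ALU) pair
  cy5 -> i7+i8 (and.ALU st.MEM) pair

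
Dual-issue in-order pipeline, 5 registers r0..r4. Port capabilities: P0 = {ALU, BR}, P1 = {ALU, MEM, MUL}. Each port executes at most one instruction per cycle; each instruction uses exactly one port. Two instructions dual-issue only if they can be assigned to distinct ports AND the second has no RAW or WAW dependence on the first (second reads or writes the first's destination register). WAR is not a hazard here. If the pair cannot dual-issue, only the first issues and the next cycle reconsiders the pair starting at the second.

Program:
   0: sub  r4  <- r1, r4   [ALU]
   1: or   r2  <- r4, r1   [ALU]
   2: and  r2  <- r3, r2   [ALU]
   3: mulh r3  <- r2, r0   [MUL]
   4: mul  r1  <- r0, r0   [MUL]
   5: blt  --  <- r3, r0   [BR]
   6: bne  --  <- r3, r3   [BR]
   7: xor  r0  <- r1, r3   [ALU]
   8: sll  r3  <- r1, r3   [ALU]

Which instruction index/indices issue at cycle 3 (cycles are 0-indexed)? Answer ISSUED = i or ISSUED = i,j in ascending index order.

[0] i0  sub.ALU  -- RAW r4
[1] i1  or.ALU  -- RAW+WAW r2
[2] i2  and.ALU  -- RAW r2
[3] i3  mulh.MUL  -- no-port MUL/MUL
[4] i4/i5  mul.MUL;blt.BR  -- pair
[5] i6/i7  bne.BR;xor.ALU  -- pair
[6] i8  sll.ALU  -- tail

ISSUED = 3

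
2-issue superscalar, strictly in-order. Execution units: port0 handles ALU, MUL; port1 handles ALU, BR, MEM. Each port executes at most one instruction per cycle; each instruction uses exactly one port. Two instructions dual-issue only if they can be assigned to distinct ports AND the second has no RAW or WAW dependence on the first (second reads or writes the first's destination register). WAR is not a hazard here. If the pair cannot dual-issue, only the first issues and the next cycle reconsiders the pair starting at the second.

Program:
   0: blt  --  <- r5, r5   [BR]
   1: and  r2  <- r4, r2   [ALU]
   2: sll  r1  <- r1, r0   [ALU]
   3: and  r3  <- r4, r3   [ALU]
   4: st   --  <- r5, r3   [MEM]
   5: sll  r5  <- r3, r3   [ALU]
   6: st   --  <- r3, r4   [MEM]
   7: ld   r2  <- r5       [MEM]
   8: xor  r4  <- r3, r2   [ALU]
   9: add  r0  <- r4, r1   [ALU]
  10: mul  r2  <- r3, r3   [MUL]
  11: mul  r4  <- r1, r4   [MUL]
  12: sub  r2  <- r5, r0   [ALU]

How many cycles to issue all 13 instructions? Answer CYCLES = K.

CYCLES = 8

t=0 i0&i1:blt.BR and.ALU ; 2-wide
t=1 i2&i3:sll.ALU and.ALU ; 2-wide
t=2 i4&i5:st.MEM sll.ALU ; 2-wide
t=3 i6:st.MEM ; no-port MEM/MEM
t=4 i7:ld.MEM ; RAW r2
t=5 i8:xor.ALU ; RAW r4
t=6 i9&i10:add.ALU mul.MUL ; 2-wide
t=7 i11&i12:mul.MUL sub.ALU ; 2-wide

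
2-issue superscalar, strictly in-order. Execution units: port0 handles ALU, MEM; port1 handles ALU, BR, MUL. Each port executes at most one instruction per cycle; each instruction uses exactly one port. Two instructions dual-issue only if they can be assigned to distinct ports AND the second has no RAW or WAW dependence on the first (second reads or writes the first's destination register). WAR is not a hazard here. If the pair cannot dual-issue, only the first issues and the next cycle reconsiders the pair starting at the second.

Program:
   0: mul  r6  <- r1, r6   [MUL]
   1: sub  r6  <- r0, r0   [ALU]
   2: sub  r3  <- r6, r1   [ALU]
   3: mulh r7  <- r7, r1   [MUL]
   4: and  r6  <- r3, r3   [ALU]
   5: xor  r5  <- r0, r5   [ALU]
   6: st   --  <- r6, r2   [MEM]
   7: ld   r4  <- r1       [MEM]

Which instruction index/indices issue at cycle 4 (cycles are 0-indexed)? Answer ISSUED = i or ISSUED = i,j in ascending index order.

  cy0 -> i0 (mul.MUL) WAW r6
  cy1 -> i1 (sub.ALU) RAW r6
  cy2 -> i2,i3 (sub.ALU mulh.MUL) dual
  cy3 -> i4,i5 (and.ALU xor.ALU) dual
  cy4 -> i6 (st.MEM) no-port MEM/MEM
  cy5 -> i7 (ld.MEM) tail

ISSUED = 6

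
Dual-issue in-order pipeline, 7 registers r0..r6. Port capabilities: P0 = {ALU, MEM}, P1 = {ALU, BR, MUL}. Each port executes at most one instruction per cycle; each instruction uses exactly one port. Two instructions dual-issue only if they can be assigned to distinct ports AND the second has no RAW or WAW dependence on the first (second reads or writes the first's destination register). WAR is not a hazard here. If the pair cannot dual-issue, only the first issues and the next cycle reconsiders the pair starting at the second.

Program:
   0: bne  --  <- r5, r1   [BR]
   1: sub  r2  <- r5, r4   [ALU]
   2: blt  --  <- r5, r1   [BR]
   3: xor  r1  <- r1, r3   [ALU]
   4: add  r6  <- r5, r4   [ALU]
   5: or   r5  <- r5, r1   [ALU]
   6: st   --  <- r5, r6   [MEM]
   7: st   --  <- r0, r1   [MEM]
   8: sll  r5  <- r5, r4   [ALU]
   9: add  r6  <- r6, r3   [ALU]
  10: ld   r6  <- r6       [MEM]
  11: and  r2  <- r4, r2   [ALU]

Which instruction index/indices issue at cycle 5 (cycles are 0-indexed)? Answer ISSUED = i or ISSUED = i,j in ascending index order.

ISSUED = 9

c0: i0/i1 bne.BR+sub.ALU  2-wide
c1: i2/i3 blt.BR+xor.ALU  2-wide
c2: i4/i5 add.ALU+or.ALU  2-wide
c3: i6 st.MEM  no-port MEM/MEM
c4: i7/i8 st.MEM+sll.ALU  2-wide
c5: i9 add.ALU  RAW+WAW r6
c6: i10/i11 ld.MEM+and.ALU  2-wide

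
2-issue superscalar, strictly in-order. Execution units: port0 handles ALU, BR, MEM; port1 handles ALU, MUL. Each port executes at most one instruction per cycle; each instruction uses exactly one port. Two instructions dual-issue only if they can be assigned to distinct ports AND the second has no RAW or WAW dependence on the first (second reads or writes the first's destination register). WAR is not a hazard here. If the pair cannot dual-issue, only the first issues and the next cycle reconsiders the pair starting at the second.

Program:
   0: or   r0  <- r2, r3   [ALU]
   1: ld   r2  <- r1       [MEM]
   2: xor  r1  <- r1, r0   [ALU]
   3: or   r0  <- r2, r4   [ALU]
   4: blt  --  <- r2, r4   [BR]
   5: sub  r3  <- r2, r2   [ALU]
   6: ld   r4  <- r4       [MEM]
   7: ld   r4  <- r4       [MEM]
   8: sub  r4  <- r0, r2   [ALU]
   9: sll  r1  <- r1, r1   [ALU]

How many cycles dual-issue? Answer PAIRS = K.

[0] i0/i1  or.ALU ld.MEM  -- pair
[1] i2/i3  xor.ALU or.ALU  -- pair
[2] i4/i5  blt.BR sub.ALU  -- pair
[3] i6  ld.MEM  -- no-port MEM/MEM
[4] i7  ld.MEM  -- WAW r4
[5] i8/i9  sub.ALU sll.ALU  -- pair

PAIRS = 4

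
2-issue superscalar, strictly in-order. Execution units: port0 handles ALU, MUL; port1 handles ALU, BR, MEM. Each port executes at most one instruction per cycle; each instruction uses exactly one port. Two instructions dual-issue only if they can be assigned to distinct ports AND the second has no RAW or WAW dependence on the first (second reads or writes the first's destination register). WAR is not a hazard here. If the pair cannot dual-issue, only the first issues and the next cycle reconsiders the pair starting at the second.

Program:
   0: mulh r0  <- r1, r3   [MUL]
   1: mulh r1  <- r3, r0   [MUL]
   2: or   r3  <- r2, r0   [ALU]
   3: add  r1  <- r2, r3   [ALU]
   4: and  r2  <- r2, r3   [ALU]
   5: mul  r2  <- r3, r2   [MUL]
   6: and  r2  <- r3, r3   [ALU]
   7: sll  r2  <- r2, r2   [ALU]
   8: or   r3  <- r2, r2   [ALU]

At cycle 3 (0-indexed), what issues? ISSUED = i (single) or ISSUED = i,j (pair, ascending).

ISSUED = 5

  cy0 -> i0 (mulh.MUL) no-port MUL/MUL
  cy1 -> i1&i2 (mulh.MUL/or.ALU) 2-wide
  cy2 -> i3&i4 (add.ALU/and.ALU) 2-wide
  cy3 -> i5 (mul.MUL) WAW r2
  cy4 -> i6 (and.ALU) RAW+WAW r2
  cy5 -> i7 (sll.ALU) RAW r2
  cy6 -> i8 (or.ALU) tail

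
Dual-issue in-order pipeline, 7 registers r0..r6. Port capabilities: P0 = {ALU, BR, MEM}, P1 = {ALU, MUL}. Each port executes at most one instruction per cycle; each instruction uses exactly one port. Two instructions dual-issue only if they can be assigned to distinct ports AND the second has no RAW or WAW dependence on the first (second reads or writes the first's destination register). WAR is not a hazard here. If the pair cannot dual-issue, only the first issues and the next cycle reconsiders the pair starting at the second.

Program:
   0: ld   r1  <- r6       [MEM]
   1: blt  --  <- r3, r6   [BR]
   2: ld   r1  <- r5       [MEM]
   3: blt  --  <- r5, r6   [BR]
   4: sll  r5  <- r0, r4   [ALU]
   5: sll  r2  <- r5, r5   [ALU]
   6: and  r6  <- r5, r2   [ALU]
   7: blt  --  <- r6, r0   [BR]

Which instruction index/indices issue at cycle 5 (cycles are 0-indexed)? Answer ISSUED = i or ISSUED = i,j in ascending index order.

[0] i0  ld  -- no-port MEM/BR
[1] i1  blt  -- no-port BR/MEM
[2] i2  ld  -- no-port MEM/BR
[3] i3,i4  blt/sll  -- pair
[4] i5  sll  -- RAW r2
[5] i6  and  -- RAW r6
[6] i7  blt  -- tail

ISSUED = 6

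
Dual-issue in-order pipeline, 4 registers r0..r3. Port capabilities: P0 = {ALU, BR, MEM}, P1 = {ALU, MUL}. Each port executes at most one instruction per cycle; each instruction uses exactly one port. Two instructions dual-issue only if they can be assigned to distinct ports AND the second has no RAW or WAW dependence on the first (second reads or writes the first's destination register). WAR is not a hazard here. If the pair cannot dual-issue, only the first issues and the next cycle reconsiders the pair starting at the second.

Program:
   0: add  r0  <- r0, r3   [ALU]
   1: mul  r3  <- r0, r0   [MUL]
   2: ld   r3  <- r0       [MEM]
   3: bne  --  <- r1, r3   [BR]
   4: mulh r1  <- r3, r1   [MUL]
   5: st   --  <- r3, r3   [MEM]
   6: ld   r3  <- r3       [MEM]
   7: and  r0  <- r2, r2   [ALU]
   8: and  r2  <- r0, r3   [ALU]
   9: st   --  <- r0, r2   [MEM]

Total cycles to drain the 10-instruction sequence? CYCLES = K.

  cy0 -> i0 (add.ALU) RAW r0
  cy1 -> i1 (mul.MUL) WAW r3
  cy2 -> i2 (ld.MEM) no-port MEM/BR
  cy3 -> i3&i4 (bne.BR+mulh.MUL) dual
  cy4 -> i5 (st.MEM) no-port MEM/MEM
  cy5 -> i6&i7 (ld.MEM+and.ALU) dual
  cy6 -> i8 (and.ALU) RAW r2
  cy7 -> i9 (st.MEM) tail

CYCLES = 8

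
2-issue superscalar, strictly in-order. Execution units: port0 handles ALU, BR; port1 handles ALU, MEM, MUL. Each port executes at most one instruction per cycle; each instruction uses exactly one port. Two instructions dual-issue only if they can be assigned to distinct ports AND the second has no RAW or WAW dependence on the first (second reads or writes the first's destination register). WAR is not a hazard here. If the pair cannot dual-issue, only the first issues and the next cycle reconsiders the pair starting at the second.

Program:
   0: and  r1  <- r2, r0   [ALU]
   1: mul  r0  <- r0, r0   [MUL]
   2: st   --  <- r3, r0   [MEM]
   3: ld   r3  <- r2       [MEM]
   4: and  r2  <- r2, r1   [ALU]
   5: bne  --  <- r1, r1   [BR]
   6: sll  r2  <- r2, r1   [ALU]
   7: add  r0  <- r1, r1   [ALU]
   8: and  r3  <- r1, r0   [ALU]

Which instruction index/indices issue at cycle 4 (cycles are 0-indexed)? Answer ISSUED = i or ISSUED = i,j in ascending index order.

#0 head=0: and.ALU/mul.MUL i0,i1 2-wide
#1 head=2: st.MEM i2 no-port MEM/MEM
#2 head=3: ld.MEM/and.ALU i3,i4 2-wide
#3 head=5: bne.BR/sll.ALU i5,i6 2-wide
#4 head=7: add.ALU i7 RAW r0
#5 head=8: and.ALU i8 tail

ISSUED = 7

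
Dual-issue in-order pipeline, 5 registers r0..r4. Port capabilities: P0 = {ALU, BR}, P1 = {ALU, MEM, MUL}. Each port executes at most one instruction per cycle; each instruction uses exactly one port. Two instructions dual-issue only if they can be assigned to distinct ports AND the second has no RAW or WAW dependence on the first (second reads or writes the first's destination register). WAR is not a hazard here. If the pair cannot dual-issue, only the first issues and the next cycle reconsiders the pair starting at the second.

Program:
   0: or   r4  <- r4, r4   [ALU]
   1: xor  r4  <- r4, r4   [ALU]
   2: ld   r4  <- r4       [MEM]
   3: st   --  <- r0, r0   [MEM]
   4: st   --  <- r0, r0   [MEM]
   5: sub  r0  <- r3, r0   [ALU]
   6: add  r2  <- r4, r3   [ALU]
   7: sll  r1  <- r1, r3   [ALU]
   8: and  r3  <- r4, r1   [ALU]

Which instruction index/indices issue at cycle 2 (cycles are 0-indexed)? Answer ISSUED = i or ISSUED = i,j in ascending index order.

[0] i0  or.ALU  -- RAW+WAW r4
[1] i1  xor.ALU  -- RAW+WAW r4
[2] i2  ld.MEM  -- no-port MEM/MEM
[3] i3  st.MEM  -- no-port MEM/MEM
[4] i4/i5  st.MEM;sub.ALU  -- pair
[5] i6/i7  add.ALU;sll.ALU  -- pair
[6] i8  and.ALU  -- tail

ISSUED = 2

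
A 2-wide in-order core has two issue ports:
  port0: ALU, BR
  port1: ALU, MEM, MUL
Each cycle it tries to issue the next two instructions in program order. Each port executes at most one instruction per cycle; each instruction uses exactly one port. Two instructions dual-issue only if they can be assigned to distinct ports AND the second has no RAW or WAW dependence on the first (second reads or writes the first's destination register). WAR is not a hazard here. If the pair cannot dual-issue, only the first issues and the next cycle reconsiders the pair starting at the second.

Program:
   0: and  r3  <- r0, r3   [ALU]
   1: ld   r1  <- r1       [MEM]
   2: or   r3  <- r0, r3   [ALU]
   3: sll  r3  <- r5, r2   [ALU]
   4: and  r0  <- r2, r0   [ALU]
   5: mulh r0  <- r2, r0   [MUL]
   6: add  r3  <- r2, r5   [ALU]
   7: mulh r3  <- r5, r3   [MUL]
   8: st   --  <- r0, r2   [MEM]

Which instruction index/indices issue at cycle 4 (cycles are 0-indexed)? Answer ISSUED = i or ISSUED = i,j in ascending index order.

ISSUED = 7

#0 head=0: and ld i0+i1 2-wide
#1 head=2: or i2 WAW r3
#2 head=3: sll and i3+i4 2-wide
#3 head=5: mulh add i5+i6 2-wide
#4 head=7: mulh i7 no-port MUL/MEM
#5 head=8: st i8 tail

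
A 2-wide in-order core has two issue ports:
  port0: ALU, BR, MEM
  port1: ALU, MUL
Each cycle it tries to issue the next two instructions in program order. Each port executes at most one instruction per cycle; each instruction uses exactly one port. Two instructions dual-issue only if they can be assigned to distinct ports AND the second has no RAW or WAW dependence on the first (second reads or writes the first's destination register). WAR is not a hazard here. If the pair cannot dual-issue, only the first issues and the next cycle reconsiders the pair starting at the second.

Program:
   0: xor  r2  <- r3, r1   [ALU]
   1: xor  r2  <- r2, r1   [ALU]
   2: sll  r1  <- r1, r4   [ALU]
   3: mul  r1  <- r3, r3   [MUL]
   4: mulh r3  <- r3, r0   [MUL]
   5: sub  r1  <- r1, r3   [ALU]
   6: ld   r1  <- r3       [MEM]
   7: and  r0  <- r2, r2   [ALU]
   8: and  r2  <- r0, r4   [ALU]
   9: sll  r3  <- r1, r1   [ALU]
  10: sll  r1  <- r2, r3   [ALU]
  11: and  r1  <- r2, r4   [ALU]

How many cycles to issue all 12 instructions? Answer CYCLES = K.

CYCLES = 9

t=0 i0:xor ; RAW+WAW r2
t=1 i1/i2:xor;sll ; 2-wide
t=2 i3:mul ; no-port MUL/MUL
t=3 i4:mulh ; RAW r3
t=4 i5:sub ; WAW r1
t=5 i6/i7:ld;and ; 2-wide
t=6 i8/i9:and;sll ; 2-wide
t=7 i10:sll ; WAW r1
t=8 i11:and ; tail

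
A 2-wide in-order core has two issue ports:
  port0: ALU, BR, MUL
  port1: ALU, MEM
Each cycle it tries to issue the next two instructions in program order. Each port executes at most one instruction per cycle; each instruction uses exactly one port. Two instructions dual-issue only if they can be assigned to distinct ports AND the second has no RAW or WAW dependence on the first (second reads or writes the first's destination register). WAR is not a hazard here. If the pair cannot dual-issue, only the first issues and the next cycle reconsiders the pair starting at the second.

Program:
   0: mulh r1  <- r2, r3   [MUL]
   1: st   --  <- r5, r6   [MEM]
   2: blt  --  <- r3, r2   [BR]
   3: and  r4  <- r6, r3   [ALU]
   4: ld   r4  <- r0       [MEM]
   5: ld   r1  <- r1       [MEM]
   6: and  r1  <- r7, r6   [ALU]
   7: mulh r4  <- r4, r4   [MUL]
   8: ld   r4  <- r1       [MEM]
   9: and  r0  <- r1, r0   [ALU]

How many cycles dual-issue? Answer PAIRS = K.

PAIRS = 4

t=0 i0&i1:mulh/st ; 2-wide
t=1 i2&i3:blt/and ; 2-wide
t=2 i4:ld ; no-port MEM/MEM
t=3 i5:ld ; WAW r1
t=4 i6&i7:and/mulh ; 2-wide
t=5 i8&i9:ld/and ; 2-wide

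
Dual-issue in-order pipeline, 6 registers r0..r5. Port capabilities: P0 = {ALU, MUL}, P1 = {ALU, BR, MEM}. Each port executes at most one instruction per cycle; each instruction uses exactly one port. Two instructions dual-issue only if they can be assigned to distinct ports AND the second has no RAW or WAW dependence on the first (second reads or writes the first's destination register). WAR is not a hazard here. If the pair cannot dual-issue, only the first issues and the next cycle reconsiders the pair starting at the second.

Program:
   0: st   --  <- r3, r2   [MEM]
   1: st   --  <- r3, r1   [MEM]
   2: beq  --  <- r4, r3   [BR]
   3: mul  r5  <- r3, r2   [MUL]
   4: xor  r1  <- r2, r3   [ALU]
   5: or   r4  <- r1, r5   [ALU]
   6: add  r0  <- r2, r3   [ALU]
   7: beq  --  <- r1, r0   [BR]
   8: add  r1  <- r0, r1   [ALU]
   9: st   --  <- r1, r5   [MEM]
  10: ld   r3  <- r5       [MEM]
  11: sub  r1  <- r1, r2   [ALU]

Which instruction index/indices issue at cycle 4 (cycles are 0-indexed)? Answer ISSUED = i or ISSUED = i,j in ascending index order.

0. st @i0  | no-port MEM/MEM
1. st @i1  | no-port MEM/BR
2. beq mul @i2/i3  | 2-wide
3. xor @i4  | RAW r1
4. or add @i5/i6  | 2-wide
5. beq add @i7/i8  | 2-wide
6. st @i9  | no-port MEM/MEM
7. ld sub @i10/i11  | 2-wide

ISSUED = 5,6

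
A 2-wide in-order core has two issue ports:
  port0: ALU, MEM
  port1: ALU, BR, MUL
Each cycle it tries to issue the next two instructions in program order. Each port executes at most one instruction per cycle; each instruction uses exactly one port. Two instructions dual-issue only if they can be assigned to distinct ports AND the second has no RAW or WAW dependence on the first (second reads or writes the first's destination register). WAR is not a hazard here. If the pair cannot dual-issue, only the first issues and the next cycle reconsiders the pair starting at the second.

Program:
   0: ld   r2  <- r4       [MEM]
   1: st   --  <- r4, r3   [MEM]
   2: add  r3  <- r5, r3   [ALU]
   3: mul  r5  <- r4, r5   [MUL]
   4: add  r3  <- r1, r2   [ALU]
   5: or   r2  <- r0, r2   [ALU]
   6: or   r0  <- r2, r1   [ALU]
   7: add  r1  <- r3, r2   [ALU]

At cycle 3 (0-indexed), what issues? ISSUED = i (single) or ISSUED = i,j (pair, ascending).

ISSUED = 5

[0] i0  ld.MEM  -- no-port MEM/MEM
[1] i1/i2  st.MEM+add.ALU  -- 2-wide
[2] i3/i4  mul.MUL+add.ALU  -- 2-wide
[3] i5  or.ALU  -- RAW r2
[4] i6/i7  or.ALU+add.ALU  -- 2-wide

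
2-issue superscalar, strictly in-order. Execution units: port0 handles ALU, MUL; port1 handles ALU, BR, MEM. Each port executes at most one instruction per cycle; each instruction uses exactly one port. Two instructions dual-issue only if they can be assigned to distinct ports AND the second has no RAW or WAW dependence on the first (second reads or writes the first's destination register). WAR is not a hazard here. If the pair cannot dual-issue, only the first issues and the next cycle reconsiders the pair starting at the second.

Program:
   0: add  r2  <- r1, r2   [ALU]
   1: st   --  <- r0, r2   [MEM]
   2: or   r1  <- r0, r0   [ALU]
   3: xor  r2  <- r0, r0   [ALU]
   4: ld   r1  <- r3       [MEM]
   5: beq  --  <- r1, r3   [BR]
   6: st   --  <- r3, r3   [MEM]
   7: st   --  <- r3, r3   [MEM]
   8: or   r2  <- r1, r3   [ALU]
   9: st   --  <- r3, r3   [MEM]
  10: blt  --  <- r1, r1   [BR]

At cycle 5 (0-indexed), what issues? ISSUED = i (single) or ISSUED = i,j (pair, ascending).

  cy0 -> i0 (add) RAW r2
  cy1 -> i1,i2 (st+or) 2-wide
  cy2 -> i3,i4 (xor+ld) 2-wide
  cy3 -> i5 (beq) no-port BR/MEM
  cy4 -> i6 (st) no-port MEM/MEM
  cy5 -> i7,i8 (st+or) 2-wide
  cy6 -> i9 (st) no-port MEM/BR
  cy7 -> i10 (blt) tail

ISSUED = 7,8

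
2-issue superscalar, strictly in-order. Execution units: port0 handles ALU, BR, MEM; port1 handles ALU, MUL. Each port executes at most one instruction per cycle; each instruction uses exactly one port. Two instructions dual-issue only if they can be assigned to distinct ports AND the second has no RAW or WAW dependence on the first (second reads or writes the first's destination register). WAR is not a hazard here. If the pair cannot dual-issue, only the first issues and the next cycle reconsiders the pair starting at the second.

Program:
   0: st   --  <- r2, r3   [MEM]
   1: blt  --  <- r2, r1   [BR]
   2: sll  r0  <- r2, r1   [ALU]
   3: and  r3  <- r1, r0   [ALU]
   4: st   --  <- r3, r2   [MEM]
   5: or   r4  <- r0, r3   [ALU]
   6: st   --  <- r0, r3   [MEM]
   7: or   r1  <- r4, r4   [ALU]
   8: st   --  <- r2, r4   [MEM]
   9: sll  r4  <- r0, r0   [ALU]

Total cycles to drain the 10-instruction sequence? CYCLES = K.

t=0 i0:st.MEM ; no-port MEM/BR
t=1 i1+i2:blt.BR+sll.ALU ; 2-wide
t=2 i3:and.ALU ; RAW r3
t=3 i4+i5:st.MEM+or.ALU ; 2-wide
t=4 i6+i7:st.MEM+or.ALU ; 2-wide
t=5 i8+i9:st.MEM+sll.ALU ; 2-wide

CYCLES = 6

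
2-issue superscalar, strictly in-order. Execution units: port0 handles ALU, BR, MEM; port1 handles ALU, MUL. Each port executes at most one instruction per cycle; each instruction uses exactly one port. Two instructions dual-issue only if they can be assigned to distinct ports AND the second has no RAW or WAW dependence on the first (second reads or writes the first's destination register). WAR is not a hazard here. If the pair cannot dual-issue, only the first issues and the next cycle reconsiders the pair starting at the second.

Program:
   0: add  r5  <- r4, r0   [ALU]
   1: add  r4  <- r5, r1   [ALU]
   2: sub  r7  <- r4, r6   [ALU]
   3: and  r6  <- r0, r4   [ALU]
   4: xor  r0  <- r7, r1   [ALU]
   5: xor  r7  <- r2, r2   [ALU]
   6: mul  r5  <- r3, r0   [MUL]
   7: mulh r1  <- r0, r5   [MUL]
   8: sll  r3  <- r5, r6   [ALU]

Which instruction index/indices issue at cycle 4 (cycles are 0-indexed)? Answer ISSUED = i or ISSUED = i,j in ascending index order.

ISSUED = 6

[0] i0  add  -- RAW r5
[1] i1  add  -- RAW r4
[2] i2&i3  sub and  -- pair
[3] i4&i5  xor xor  -- pair
[4] i6  mul  -- no-port MUL/MUL
[5] i7&i8  mulh sll  -- pair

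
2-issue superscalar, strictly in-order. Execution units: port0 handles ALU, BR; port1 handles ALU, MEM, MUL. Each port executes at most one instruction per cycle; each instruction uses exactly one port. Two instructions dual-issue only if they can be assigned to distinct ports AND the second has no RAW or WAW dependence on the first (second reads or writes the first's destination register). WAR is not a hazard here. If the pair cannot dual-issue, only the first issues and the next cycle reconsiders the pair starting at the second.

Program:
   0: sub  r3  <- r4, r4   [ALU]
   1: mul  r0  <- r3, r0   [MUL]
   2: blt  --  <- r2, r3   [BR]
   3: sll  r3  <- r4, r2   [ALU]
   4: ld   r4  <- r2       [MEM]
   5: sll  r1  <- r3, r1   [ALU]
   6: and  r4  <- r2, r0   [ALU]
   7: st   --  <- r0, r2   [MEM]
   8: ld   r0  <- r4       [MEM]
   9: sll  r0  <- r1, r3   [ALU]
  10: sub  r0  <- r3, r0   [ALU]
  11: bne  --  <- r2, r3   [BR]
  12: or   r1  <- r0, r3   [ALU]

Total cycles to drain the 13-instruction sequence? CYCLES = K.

CYCLES = 9

  cy0 -> i0 (sub.ALU) RAW r3
  cy1 -> i1/i2 (mul.MUL;blt.BR) 2-wide
  cy2 -> i3/i4 (sll.ALU;ld.MEM) 2-wide
  cy3 -> i5/i6 (sll.ALU;and.ALU) 2-wide
  cy4 -> i7 (st.MEM) no-port MEM/MEM
  cy5 -> i8 (ld.MEM) WAW r0
  cy6 -> i9 (sll.ALU) RAW+WAW r0
  cy7 -> i10/i11 (sub.ALU;bne.BR) 2-wide
  cy8 -> i12 (or.ALU) tail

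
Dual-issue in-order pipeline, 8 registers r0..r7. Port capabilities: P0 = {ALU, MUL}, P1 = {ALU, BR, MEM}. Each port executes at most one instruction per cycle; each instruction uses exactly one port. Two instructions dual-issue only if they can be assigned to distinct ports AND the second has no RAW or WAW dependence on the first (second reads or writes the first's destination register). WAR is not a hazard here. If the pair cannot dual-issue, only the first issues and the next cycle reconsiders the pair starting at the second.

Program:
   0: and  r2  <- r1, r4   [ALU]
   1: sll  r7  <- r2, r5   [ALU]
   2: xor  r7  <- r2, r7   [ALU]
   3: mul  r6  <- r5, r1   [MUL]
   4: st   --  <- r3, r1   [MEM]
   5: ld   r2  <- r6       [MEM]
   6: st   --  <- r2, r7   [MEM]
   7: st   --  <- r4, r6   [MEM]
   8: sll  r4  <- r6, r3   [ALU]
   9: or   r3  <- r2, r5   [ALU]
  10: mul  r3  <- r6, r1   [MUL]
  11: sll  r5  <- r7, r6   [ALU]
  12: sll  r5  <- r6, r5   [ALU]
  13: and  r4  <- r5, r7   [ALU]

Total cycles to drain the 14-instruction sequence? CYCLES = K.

CYCLES = 11

0. and @i0  | RAW r2
1. sll @i1  | RAW+WAW r7
2. xor/mul @i2/i3  | 2-wide
3. st @i4  | no-port MEM/MEM
4. ld @i5  | no-port MEM/MEM
5. st @i6  | no-port MEM/MEM
6. st/sll @i7/i8  | 2-wide
7. or @i9  | WAW r3
8. mul/sll @i10/i11  | 2-wide
9. sll @i12  | RAW r5
10. and @i13  | tail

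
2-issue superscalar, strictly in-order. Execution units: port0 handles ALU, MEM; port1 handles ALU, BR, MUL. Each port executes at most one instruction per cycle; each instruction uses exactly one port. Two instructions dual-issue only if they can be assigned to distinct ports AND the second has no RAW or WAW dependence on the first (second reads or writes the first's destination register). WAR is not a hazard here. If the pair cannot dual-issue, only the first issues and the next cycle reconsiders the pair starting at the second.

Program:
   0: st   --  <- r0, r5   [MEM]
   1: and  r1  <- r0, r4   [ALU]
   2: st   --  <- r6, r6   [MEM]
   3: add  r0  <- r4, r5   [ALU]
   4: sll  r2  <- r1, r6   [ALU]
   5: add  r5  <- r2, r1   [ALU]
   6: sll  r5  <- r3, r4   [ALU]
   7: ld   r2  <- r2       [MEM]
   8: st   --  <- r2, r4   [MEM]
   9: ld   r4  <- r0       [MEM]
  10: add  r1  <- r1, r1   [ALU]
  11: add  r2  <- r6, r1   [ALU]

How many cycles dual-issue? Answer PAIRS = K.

PAIRS = 4

[0] i0/i1  st/and  -- pair
[1] i2/i3  st/add  -- pair
[2] i4  sll  -- RAW r2
[3] i5  add  -- WAW r5
[4] i6/i7  sll/ld  -- pair
[5] i8  st  -- no-port MEM/MEM
[6] i9/i10  ld/add  -- pair
[7] i11  add  -- tail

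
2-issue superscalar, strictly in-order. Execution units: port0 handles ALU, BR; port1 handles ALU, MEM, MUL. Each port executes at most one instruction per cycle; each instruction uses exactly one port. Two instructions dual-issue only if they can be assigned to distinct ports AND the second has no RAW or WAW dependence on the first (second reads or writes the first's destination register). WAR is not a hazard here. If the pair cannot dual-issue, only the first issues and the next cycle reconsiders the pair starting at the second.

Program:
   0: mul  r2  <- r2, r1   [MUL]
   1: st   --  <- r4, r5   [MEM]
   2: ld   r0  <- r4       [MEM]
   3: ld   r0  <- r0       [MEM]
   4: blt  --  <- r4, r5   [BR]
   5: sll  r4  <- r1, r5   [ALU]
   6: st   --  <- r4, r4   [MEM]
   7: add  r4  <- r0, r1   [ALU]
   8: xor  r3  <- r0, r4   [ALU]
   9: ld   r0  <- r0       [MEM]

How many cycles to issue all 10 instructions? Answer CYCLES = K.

CYCLES = 7

  cy0 -> i0 (mul.MUL) no-port MUL/MEM
  cy1 -> i1 (st.MEM) no-port MEM/MEM
  cy2 -> i2 (ld.MEM) no-port MEM/MEM
  cy3 -> i3+i4 (ld.MEM blt.BR) pair
  cy4 -> i5 (sll.ALU) RAW r4
  cy5 -> i6+i7 (st.MEM add.ALU) pair
  cy6 -> i8+i9 (xor.ALU ld.MEM) pair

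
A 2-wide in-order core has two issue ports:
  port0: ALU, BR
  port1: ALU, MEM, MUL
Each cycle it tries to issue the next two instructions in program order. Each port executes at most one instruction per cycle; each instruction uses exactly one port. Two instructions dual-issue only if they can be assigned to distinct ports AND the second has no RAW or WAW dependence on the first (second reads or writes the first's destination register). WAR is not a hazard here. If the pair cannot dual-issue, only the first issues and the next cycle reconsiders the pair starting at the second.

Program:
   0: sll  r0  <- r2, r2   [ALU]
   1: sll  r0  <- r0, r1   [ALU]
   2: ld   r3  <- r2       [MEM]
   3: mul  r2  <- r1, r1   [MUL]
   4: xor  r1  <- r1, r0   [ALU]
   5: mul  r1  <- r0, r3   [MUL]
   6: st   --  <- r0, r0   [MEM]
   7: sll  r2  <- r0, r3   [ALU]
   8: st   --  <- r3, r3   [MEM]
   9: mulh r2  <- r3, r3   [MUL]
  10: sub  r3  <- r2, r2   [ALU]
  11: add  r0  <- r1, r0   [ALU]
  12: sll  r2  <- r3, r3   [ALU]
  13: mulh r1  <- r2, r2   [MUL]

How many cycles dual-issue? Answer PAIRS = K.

  cy0 -> i0 (sll) RAW+WAW r0
  cy1 -> i1,i2 (sll/ld) dual
  cy2 -> i3,i4 (mul/xor) dual
  cy3 -> i5 (mul) no-port MUL/MEM
  cy4 -> i6,i7 (st/sll) dual
  cy5 -> i8 (st) no-port MEM/MUL
  cy6 -> i9 (mulh) RAW r2
  cy7 -> i10,i11 (sub/add) dual
  cy8 -> i12 (sll) RAW r2
  cy9 -> i13 (mulh) tail

PAIRS = 4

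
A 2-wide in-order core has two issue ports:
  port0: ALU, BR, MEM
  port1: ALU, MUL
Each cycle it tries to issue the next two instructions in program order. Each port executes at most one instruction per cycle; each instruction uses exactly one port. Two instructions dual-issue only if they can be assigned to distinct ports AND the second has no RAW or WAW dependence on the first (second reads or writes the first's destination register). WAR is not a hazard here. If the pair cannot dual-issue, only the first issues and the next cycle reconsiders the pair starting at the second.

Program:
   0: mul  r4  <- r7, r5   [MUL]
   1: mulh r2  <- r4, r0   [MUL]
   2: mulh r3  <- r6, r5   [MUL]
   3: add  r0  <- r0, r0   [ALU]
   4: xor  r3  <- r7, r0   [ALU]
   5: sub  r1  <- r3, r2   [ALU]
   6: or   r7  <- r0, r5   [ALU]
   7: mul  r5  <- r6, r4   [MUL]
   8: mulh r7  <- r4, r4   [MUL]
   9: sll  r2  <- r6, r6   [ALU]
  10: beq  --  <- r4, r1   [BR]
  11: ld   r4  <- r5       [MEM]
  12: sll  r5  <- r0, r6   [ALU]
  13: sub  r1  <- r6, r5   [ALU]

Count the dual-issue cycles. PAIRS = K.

t=0 i0:mul.MUL ; no-port MUL/MUL
t=1 i1:mulh.MUL ; no-port MUL/MUL
t=2 i2,i3:mulh.MUL/add.ALU ; pair
t=3 i4:xor.ALU ; RAW r3
t=4 i5,i6:sub.ALU/or.ALU ; pair
t=5 i7:mul.MUL ; no-port MUL/MUL
t=6 i8,i9:mulh.MUL/sll.ALU ; pair
t=7 i10:beq.BR ; no-port BR/MEM
t=8 i11,i12:ld.MEM/sll.ALU ; pair
t=9 i13:sub.ALU ; tail

PAIRS = 4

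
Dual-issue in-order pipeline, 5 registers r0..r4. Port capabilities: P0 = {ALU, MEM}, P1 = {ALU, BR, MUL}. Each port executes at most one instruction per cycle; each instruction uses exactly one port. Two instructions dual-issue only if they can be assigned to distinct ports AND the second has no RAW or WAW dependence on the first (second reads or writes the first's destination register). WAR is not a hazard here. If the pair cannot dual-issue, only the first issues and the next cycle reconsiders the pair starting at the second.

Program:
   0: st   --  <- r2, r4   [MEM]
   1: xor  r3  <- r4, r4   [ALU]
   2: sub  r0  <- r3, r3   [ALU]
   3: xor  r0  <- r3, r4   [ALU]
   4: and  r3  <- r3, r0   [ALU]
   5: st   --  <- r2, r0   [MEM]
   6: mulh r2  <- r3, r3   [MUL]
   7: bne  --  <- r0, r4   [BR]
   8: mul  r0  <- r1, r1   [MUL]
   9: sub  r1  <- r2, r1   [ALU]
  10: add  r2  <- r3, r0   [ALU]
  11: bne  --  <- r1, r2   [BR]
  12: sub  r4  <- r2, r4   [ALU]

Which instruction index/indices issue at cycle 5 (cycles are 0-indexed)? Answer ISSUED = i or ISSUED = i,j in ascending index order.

ISSUED = 7

#0 head=0: st;xor i0&i1 dual
#1 head=2: sub i2 WAW r0
#2 head=3: xor i3 RAW r0
#3 head=4: and;st i4&i5 dual
#4 head=6: mulh i6 no-port MUL/BR
#5 head=7: bne i7 no-port BR/MUL
#6 head=8: mul;sub i8&i9 dual
#7 head=10: add i10 RAW r2
#8 head=11: bne;sub i11&i12 dual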